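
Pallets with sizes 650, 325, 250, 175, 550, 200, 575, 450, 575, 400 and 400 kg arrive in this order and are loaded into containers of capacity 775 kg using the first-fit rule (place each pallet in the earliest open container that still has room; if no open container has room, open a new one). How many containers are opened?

8

  650 → container 1 (new)  [load 650/775]
  325 → container 2 (new)  [load 325/775]
  250 → container 2  [load 575/775]
  175 → container 2  [load 750/775]
  550 → container 3 (new)  [load 550/775]
  200 → container 3  [load 750/775]
  575 → container 4 (new)  [load 575/775]
  450 → container 5 (new)  [load 450/775]
  575 → container 6 (new)  [load 575/775]
  400 → container 7 (new)  [load 400/775]
  400 → container 8 (new)  [load 400/775]
8 containers opened.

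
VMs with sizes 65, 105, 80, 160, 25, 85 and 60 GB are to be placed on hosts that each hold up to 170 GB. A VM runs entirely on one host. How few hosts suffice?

Total = 160 + 105 + 85 + 80 + 65 + 60 + 25 = 580 GB.
Lower bound: ⌈580/170⌉ = 4 hosts.
A packing using 4 hosts:
  host 1: 160 = 160
  host 2: 105 + 65 = 170
  host 3: 85 + 80 = 165
  host 4: 60 + 25 = 85
This matches the lower bound, so 4 is optimal.

4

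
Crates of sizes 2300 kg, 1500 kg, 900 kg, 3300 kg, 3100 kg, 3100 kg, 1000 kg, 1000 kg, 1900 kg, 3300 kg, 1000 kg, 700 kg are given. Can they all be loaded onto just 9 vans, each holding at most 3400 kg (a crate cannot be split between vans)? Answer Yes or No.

Yes

A valid assignment using 8 vans:
  van 1: 3300 = 3300
  van 2: 3300 = 3300
  van 3: 3100 = 3100
  van 4: 3100 = 3100
  van 5: 2300 + 1000 = 3300
  van 6: 1900 + 1500 = 3400
  van 7: 1000 + 1000 + 900 = 2900
  van 8: 700 = 700
That uses only 8 ≤ 9, so 9 vans are enough.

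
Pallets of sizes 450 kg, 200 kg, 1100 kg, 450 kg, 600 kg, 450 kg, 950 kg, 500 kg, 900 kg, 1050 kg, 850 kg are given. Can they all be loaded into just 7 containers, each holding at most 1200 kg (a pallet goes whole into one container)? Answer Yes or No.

No

Total = 7500 kg; ⌈7500/1200⌉ = 7.
The bound of 7 does not rule out 7, but exhaustive search shows no assignment into 7 containers of capacity 1200 kg exists — the minimum is 8.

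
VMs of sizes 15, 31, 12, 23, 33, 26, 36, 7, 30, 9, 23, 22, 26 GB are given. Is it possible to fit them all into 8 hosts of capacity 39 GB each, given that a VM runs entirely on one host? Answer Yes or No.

No

Total = 293 GB; ⌈293/39⌉ = 8.
9 VMs each exceed half the capacity and cannot share a host, forcing at least 9 hosts.
At least 9 hosts are required, but only 8 are allowed.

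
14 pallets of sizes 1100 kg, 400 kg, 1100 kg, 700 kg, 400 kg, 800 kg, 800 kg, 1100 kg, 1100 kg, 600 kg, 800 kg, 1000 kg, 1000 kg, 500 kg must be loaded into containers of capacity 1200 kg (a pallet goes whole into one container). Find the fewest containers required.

11

Total = 1100 + 1100 + 1100 + 1100 + 1000 + 1000 + 800 + 800 + 800 + 700 + 600 + 500 + 400 + 400 = 11400 kg.
Lower bound: ⌈11400/1200⌉ = 10 containers.
A packing using 11 containers:
  container 1: 1100 = 1100
  container 2: 1100 = 1100
  container 3: 1100 = 1100
  container 4: 1100 = 1100
  container 5: 1000 = 1000
  container 6: 1000 = 1000
  container 7: 800 + 400 = 1200
  container 8: 800 + 400 = 1200
  container 9: 800 = 800
  container 10: 700 + 500 = 1200
  container 11: 600 = 600
No arrangement into 10 containers stays within capacity, so 11 is optimal.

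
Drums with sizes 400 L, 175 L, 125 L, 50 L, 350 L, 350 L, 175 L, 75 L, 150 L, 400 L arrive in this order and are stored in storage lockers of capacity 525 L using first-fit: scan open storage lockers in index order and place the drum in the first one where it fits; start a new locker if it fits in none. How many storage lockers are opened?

  400 → locker 1 (new)  [load 400/525]
  175 → locker 2 (new)  [load 175/525]
  125 → locker 1  [load 525/525]
  50 → locker 2  [load 225/525]
  350 → locker 3 (new)  [load 350/525]
  350 → locker 4 (new)  [load 350/525]
  175 → locker 2  [load 400/525]
  75 → locker 2  [load 475/525]
  150 → locker 3  [load 500/525]
  400 → locker 5 (new)  [load 400/525]
5 storage lockers opened.

5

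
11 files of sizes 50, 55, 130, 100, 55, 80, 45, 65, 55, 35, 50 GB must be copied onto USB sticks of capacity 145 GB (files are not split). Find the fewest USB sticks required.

Total = 130 + 100 + 80 + 65 + 55 + 55 + 55 + 50 + 50 + 45 + 35 = 720 GB.
Lower bound: ⌈720/145⌉ = 5 USB sticks.
A packing using 6 USB sticks:
  USB stick 1: 130 = 130
  USB stick 2: 100 + 45 = 145
  USB stick 3: 80 + 65 = 145
  USB stick 4: 55 + 55 + 35 = 145
  USB stick 5: 55 + 50 = 105
  USB stick 6: 50 = 50
No arrangement into 5 USB sticks stays within capacity, so 6 is optimal.

6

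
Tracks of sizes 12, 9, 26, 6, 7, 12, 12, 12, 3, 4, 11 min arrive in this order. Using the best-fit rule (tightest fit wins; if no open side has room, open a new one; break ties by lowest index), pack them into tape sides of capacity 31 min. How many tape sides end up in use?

  12 → side 1 (new)  [load 12/31]
  9 → side 1  [load 21/31]
  26 → side 2 (new)  [load 26/31]
  6 → side 1  [load 27/31]
  7 → side 3 (new)  [load 7/31]
  12 → side 3  [load 19/31]
  12 → side 3  [load 31/31]
  12 → side 4 (new)  [load 12/31]
  3 → side 1  [load 30/31]
  4 → side 2  [load 30/31]
  11 → side 4  [load 23/31]
4 tape sides opened.

4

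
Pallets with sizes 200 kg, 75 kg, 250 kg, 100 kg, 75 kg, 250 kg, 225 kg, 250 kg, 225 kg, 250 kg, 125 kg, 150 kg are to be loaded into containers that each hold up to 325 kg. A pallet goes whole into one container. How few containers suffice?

8

Total = 250 + 250 + 250 + 250 + 225 + 225 + 200 + 150 + 125 + 100 + 75 + 75 = 2175 kg.
Lower bound: ⌈2175/325⌉ = 7 containers.
A packing using 8 containers:
  container 1: 250 + 75 = 325
  container 2: 250 + 75 = 325
  container 3: 250 = 250
  container 4: 250 = 250
  container 5: 225 + 100 = 325
  container 6: 225 = 225
  container 7: 200 + 125 = 325
  container 8: 150 = 150
No arrangement into 7 containers stays within capacity, so 8 is optimal.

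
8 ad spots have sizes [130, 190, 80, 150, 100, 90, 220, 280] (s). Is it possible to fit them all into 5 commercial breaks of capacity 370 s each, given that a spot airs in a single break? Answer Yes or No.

A valid assignment using 4 commercial breaks:
  break 1: 280 + 90 = 370
  break 2: 220 + 150 = 370
  break 3: 190 + 130 = 320
  break 4: 100 + 80 = 180
That uses only 4 ≤ 5, so 5 commercial breaks are enough.

Yes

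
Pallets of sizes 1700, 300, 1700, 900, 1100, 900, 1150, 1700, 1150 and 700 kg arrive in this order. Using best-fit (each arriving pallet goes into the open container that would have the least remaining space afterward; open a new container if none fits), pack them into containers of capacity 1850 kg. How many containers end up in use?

8

  1700 → container 1 (new)  [load 1700/1850]
  300 → container 2 (new)  [load 300/1850]
  1700 → container 3 (new)  [load 1700/1850]
  900 → container 2  [load 1200/1850]
  1100 → container 4 (new)  [load 1100/1850]
  900 → container 5 (new)  [load 900/1850]
  1150 → container 6 (new)  [load 1150/1850]
  1700 → container 7 (new)  [load 1700/1850]
  1150 → container 8 (new)  [load 1150/1850]
  700 → container 6  [load 1850/1850]
8 containers opened.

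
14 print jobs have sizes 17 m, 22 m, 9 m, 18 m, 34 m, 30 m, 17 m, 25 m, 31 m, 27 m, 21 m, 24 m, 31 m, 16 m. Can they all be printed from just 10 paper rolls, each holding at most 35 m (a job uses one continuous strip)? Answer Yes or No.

No

Total = 322 m; ⌈322/35⌉ = 10.
The bound of 10 does not rule out 10, but exhaustive search shows no assignment into 10 paper rolls of capacity 35 m exists — the minimum is 11.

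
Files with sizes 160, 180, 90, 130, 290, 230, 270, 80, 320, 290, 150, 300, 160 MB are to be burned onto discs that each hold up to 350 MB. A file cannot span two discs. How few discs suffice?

9

Total = 320 + 300 + 290 + 290 + 270 + 230 + 180 + 160 + 160 + 150 + 130 + 90 + 80 = 2650 MB.
Lower bound: ⌈2650/350⌉ = 8 discs.
A packing using 9 discs:
  disc 1: 320 = 320
  disc 2: 300 = 300
  disc 3: 290 = 290
  disc 4: 290 = 290
  disc 5: 270 + 80 = 350
  disc 6: 230 + 90 = 320
  disc 7: 180 + 160 = 340
  disc 8: 160 + 150 = 310
  disc 9: 130 = 130
No arrangement into 8 discs stays within capacity, so 9 is optimal.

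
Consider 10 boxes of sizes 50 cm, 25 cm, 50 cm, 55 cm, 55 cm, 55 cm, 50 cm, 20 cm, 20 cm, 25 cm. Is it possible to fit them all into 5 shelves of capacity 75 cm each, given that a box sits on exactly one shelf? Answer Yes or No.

Total = 405 cm; ⌈405/75⌉ = 6.
At least 6 shelves are required, but only 5 are allowed.

No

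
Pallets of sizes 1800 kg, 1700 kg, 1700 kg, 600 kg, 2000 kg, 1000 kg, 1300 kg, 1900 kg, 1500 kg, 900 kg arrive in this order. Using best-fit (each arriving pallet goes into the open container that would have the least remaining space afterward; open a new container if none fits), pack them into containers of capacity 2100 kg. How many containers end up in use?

  1800 → container 1 (new)  [load 1800/2100]
  1700 → container 2 (new)  [load 1700/2100]
  1700 → container 3 (new)  [load 1700/2100]
  600 → container 4 (new)  [load 600/2100]
  2000 → container 5 (new)  [load 2000/2100]
  1000 → container 4  [load 1600/2100]
  1300 → container 6 (new)  [load 1300/2100]
  1900 → container 7 (new)  [load 1900/2100]
  1500 → container 8 (new)  [load 1500/2100]
  900 → container 9 (new)  [load 900/2100]
9 containers opened.

9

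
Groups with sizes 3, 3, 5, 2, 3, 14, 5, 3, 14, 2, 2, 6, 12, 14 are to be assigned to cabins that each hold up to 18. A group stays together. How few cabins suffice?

5

Total = 14 + 14 + 14 + 12 + 6 + 5 + 5 + 3 + 3 + 3 + 3 + 2 + 2 + 2 = 88.
Lower bound: ⌈88/18⌉ = 5 cabins.
A packing using 5 cabins:
  cabin 1: 14 + 3 = 17
  cabin 2: 14 + 3 = 17
  cabin 3: 14 + 2 + 2 = 18
  cabin 4: 12 + 6 = 18
  cabin 5: 5 + 5 + 3 + 3 + 2 = 18
This matches the lower bound, so 5 is optimal.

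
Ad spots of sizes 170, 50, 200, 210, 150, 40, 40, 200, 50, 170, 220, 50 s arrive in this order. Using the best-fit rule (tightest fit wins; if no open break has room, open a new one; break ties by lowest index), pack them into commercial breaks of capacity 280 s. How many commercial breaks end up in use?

7

  170 → break 1 (new)  [load 170/280]
  50 → break 1  [load 220/280]
  200 → break 2 (new)  [load 200/280]
  210 → break 3 (new)  [load 210/280]
  150 → break 4 (new)  [load 150/280]
  40 → break 1  [load 260/280]
  40 → break 3  [load 250/280]
  200 → break 5 (new)  [load 200/280]
  50 → break 2  [load 250/280]
  170 → break 6 (new)  [load 170/280]
  220 → break 7 (new)  [load 220/280]
  50 → break 7  [load 270/280]
7 commercial breaks opened.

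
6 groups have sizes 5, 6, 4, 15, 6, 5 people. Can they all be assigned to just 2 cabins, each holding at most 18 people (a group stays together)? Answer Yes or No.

No

Total = 41 people; ⌈41/18⌉ = 3.
At least 3 cabins are required, but only 2 are allowed.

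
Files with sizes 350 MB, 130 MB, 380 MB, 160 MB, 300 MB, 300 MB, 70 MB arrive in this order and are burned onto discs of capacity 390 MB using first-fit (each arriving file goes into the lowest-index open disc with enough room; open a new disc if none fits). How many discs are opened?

  350 → disc 1 (new)  [load 350/390]
  130 → disc 2 (new)  [load 130/390]
  380 → disc 3 (new)  [load 380/390]
  160 → disc 2  [load 290/390]
  300 → disc 4 (new)  [load 300/390]
  300 → disc 5 (new)  [load 300/390]
  70 → disc 2  [load 360/390]
5 discs opened.

5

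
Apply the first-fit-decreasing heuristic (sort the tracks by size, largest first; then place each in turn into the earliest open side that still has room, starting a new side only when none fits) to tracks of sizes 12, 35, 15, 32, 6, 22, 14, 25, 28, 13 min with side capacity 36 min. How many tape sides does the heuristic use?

Sorted descending: 35, 32, 28, 25, 22, 15, 14, 13, 12, 6.
  35 → side 1 (new)  [load 35/36]
  32 → side 2 (new)  [load 32/36]
  28 → side 3 (new)  [load 28/36]
  25 → side 4 (new)  [load 25/36]
  22 → side 5 (new)  [load 22/36]
  15 → side 6 (new)  [load 15/36]
  14 → side 5  [load 36/36]
  13 → side 6  [load 28/36]
  12 → side 7 (new)  [load 12/36]
  6 → side 3  [load 34/36]
7 tape sides opened.

7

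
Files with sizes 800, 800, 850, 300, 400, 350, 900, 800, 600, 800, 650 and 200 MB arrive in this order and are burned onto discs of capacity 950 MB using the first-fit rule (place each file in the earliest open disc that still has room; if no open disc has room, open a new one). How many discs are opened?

  800 → disc 1 (new)  [load 800/950]
  800 → disc 2 (new)  [load 800/950]
  850 → disc 3 (new)  [load 850/950]
  300 → disc 4 (new)  [load 300/950]
  400 → disc 4  [load 700/950]
  350 → disc 5 (new)  [load 350/950]
  900 → disc 6 (new)  [load 900/950]
  800 → disc 7 (new)  [load 800/950]
  600 → disc 5  [load 950/950]
  800 → disc 8 (new)  [load 800/950]
  650 → disc 9 (new)  [load 650/950]
  200 → disc 4  [load 900/950]
9 discs opened.

9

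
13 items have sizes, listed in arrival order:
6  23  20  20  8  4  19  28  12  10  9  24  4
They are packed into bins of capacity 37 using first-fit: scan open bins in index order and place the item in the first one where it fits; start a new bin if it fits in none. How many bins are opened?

6

  6 → bin 1 (new)  [load 6/37]
  23 → bin 1  [load 29/37]
  20 → bin 2 (new)  [load 20/37]
  20 → bin 3 (new)  [load 20/37]
  8 → bin 1  [load 37/37]
  4 → bin 2  [load 24/37]
  19 → bin 4 (new)  [load 19/37]
  28 → bin 5 (new)  [load 28/37]
  12 → bin 2  [load 36/37]
  10 → bin 3  [load 30/37]
  9 → bin 4  [load 28/37]
  24 → bin 6 (new)  [load 24/37]
  4 → bin 3  [load 34/37]
6 bins opened.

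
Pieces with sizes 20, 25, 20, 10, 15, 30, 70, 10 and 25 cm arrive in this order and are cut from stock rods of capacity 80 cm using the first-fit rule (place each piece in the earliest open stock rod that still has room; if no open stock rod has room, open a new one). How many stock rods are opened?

3

  20 → stock rod 1 (new)  [load 20/80]
  25 → stock rod 1  [load 45/80]
  20 → stock rod 1  [load 65/80]
  10 → stock rod 1  [load 75/80]
  15 → stock rod 2 (new)  [load 15/80]
  30 → stock rod 2  [load 45/80]
  70 → stock rod 3 (new)  [load 70/80]
  10 → stock rod 2  [load 55/80]
  25 → stock rod 2  [load 80/80]
3 stock rods opened.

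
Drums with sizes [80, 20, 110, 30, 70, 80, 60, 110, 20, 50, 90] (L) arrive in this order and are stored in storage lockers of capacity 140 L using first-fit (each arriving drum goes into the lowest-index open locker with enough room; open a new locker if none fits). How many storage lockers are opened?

6

  80 → locker 1 (new)  [load 80/140]
  20 → locker 1  [load 100/140]
  110 → locker 2 (new)  [load 110/140]
  30 → locker 1  [load 130/140]
  70 → locker 3 (new)  [load 70/140]
  80 → locker 4 (new)  [load 80/140]
  60 → locker 3  [load 130/140]
  110 → locker 5 (new)  [load 110/140]
  20 → locker 2  [load 130/140]
  50 → locker 4  [load 130/140]
  90 → locker 6 (new)  [load 90/140]
6 storage lockers opened.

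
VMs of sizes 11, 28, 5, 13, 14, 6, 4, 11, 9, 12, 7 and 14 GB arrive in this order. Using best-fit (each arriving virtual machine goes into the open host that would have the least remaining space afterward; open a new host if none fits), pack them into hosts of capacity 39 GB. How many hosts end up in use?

  11 → host 1 (new)  [load 11/39]
  28 → host 1  [load 39/39]
  5 → host 2 (new)  [load 5/39]
  13 → host 2  [load 18/39]
  14 → host 2  [load 32/39]
  6 → host 2  [load 38/39]
  4 → host 3 (new)  [load 4/39]
  11 → host 3  [load 15/39]
  9 → host 3  [load 24/39]
  12 → host 3  [load 36/39]
  7 → host 4 (new)  [load 7/39]
  14 → host 4  [load 21/39]
4 hosts opened.

4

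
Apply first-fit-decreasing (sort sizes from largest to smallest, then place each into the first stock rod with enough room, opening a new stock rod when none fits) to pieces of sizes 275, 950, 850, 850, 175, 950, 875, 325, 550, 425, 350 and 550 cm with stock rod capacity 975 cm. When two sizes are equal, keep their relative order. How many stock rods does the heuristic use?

Sorted descending: 950, 950, 875, 850, 850, 550, 550, 425, 350, 325, 275, 175.
  950 → stock rod 1 (new)  [load 950/975]
  950 → stock rod 2 (new)  [load 950/975]
  875 → stock rod 3 (new)  [load 875/975]
  850 → stock rod 4 (new)  [load 850/975]
  850 → stock rod 5 (new)  [load 850/975]
  550 → stock rod 6 (new)  [load 550/975]
  550 → stock rod 7 (new)  [load 550/975]
  425 → stock rod 6  [load 975/975]
  350 → stock rod 7  [load 900/975]
  325 → stock rod 8 (new)  [load 325/975]
  275 → stock rod 8  [load 600/975]
  175 → stock rod 8  [load 775/975]
8 stock rods opened.

8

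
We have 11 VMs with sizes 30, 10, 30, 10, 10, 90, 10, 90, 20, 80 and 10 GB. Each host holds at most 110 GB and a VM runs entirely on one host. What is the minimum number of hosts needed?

4

Total = 90 + 90 + 80 + 30 + 30 + 20 + 10 + 10 + 10 + 10 + 10 = 390 GB.
Lower bound: ⌈390/110⌉ = 4 hosts.
A packing using 4 hosts:
  host 1: 90 + 20 = 110
  host 2: 90 + 10 + 10 = 110
  host 3: 80 + 30 = 110
  host 4: 30 + 10 + 10 + 10 = 60
This matches the lower bound, so 4 is optimal.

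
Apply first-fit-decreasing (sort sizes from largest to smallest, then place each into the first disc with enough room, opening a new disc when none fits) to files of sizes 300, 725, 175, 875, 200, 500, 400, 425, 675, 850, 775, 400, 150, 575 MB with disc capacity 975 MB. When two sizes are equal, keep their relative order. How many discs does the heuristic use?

Sorted descending: 875, 850, 775, 725, 675, 575, 500, 425, 400, 400, 300, 200, 175, 150.
  875 → disc 1 (new)  [load 875/975]
  850 → disc 2 (new)  [load 850/975]
  775 → disc 3 (new)  [load 775/975]
  725 → disc 4 (new)  [load 725/975]
  675 → disc 5 (new)  [load 675/975]
  575 → disc 6 (new)  [load 575/975]
  500 → disc 7 (new)  [load 500/975]
  425 → disc 7  [load 925/975]
  400 → disc 6  [load 975/975]
  400 → disc 8 (new)  [load 400/975]
  300 → disc 5  [load 975/975]
  200 → disc 3  [load 975/975]
  175 → disc 4  [load 900/975]
  150 → disc 8  [load 550/975]
8 discs opened.

8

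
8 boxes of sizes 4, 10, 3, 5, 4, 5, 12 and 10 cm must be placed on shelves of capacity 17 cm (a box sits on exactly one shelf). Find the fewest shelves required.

4

Total = 12 + 10 + 10 + 5 + 5 + 4 + 4 + 3 = 53 cm.
Lower bound: ⌈53/17⌉ = 4 shelves.
A packing using 4 shelves:
  shelf 1: 12 + 5 = 17
  shelf 2: 10 + 5 = 15
  shelf 3: 10 + 4 + 3 = 17
  shelf 4: 4 = 4
This matches the lower bound, so 4 is optimal.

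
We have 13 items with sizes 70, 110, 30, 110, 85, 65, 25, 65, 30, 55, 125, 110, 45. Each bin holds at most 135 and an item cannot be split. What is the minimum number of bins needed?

8

Total = 125 + 110 + 110 + 110 + 85 + 70 + 65 + 65 + 55 + 45 + 30 + 30 + 25 = 925.
Lower bound: ⌈925/135⌉ = 7 bins.
A packing using 8 bins:
  bin 1: 125 = 125
  bin 2: 110 + 25 = 135
  bin 3: 110 = 110
  bin 4: 110 = 110
  bin 5: 85 + 45 = 130
  bin 6: 70 + 65 = 135
  bin 7: 65 + 55 = 120
  bin 8: 30 + 30 = 60
No arrangement into 7 bins stays within capacity, so 8 is optimal.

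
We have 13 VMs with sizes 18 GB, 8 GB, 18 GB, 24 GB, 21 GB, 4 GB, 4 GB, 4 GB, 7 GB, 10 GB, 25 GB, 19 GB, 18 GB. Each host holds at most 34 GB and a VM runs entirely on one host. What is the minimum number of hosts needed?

7

Total = 25 + 24 + 21 + 19 + 18 + 18 + 18 + 10 + 8 + 7 + 4 + 4 + 4 = 180 GB.
Lower bound: ⌈180/34⌉ = 6 hosts.
Also, 7 VMs each exceed 17 GB, and no two of those can share a host, so at least 7 hosts are needed.
A packing using 7 hosts:
  host 1: 25 + 8 = 33
  host 2: 24 + 10 = 34
  host 3: 21 + 7 + 4 = 32
  host 4: 19 + 4 + 4 = 27
  host 5: 18 = 18
  host 6: 18 = 18
  host 7: 18 = 18
This matches the lower bound, so 7 is optimal.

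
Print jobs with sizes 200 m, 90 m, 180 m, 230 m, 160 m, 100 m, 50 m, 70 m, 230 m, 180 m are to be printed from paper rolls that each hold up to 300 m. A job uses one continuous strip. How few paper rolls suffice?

Total = 230 + 230 + 200 + 180 + 180 + 160 + 100 + 90 + 70 + 50 = 1490 m.
Lower bound: ⌈1490/300⌉ = 5 paper rolls.
Also, 6 print jobs each exceed 150 m, and no two of those can share a roll, so at least 6 paper rolls are needed.
A packing using 6 paper rolls:
  roll 1: 230 + 70 = 300
  roll 2: 230 + 50 = 280
  roll 3: 200 + 100 = 300
  roll 4: 180 + 90 = 270
  roll 5: 180 = 180
  roll 6: 160 = 160
This matches the lower bound, so 6 is optimal.

6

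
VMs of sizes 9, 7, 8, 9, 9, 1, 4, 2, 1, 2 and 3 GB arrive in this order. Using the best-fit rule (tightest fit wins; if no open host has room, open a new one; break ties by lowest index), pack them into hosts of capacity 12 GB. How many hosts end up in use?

5

  9 → host 1 (new)  [load 9/12]
  7 → host 2 (new)  [load 7/12]
  8 → host 3 (new)  [load 8/12]
  9 → host 4 (new)  [load 9/12]
  9 → host 5 (new)  [load 9/12]
  1 → host 1  [load 10/12]
  4 → host 3  [load 12/12]
  2 → host 1  [load 12/12]
  1 → host 4  [load 10/12]
  2 → host 4  [load 12/12]
  3 → host 5  [load 12/12]
5 hosts opened.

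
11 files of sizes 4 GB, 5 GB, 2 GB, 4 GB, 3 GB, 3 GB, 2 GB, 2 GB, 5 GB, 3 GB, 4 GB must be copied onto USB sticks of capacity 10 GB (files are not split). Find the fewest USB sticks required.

4

Total = 5 + 5 + 4 + 4 + 4 + 3 + 3 + 3 + 2 + 2 + 2 = 37 GB.
Lower bound: ⌈37/10⌉ = 4 USB sticks.
A packing using 4 USB sticks:
  USB stick 1: 5 + 5 = 10
  USB stick 2: 4 + 4 + 2 = 10
  USB stick 3: 4 + 3 + 3 = 10
  USB stick 4: 3 + 2 + 2 = 7
This matches the lower bound, so 4 is optimal.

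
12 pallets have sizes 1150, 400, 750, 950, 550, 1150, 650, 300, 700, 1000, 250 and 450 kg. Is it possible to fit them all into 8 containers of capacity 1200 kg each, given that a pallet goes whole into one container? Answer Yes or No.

A valid assignment using 8 containers:
  container 1: 1150 = 1150
  container 2: 1150 = 1150
  container 3: 1000 = 1000
  container 4: 950 + 250 = 1200
  container 5: 750 + 450 = 1200
  container 6: 700 + 400 = 1100
  container 7: 650 + 550 = 1200
  container 8: 300 = 300
Every load is within 1200 kg, so 8 containers suffice.

Yes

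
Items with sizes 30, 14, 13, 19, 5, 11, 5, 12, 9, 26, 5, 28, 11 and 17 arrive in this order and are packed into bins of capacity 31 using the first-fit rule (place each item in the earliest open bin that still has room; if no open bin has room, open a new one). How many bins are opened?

8

  30 → bin 1 (new)  [load 30/31]
  14 → bin 2 (new)  [load 14/31]
  13 → bin 2  [load 27/31]
  19 → bin 3 (new)  [load 19/31]
  5 → bin 3  [load 24/31]
  11 → bin 4 (new)  [load 11/31]
  5 → bin 3  [load 29/31]
  12 → bin 4  [load 23/31]
  9 → bin 5 (new)  [load 9/31]
  26 → bin 6 (new)  [load 26/31]
  5 → bin 4  [load 28/31]
  28 → bin 7 (new)  [load 28/31]
  11 → bin 5  [load 20/31]
  17 → bin 8 (new)  [load 17/31]
8 bins opened.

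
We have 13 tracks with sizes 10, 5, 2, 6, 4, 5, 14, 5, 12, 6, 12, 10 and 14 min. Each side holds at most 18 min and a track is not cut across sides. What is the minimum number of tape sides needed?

Total = 14 + 14 + 12 + 12 + 10 + 10 + 6 + 6 + 5 + 5 + 5 + 4 + 2 = 105 min.
Lower bound: ⌈105/18⌉ = 6 tape sides.
A packing using 7 tape sides:
  side 1: 14 + 4 = 18
  side 2: 14 + 2 = 16
  side 3: 12 + 6 = 18
  side 4: 12 + 6 = 18
  side 5: 10 + 5 = 15
  side 6: 10 + 5 = 15
  side 7: 5 = 5
No arrangement into 6 tape sides stays within capacity, so 7 is optimal.

7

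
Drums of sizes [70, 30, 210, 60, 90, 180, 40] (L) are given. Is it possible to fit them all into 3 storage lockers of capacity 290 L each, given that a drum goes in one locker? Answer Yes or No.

Yes

A valid assignment using 3 storage lockers:
  locker 1: 210 + 70 = 280
  locker 2: 180 + 90 = 270
  locker 3: 60 + 40 + 30 = 130
Every load is within 290 L, so 3 storage lockers suffice.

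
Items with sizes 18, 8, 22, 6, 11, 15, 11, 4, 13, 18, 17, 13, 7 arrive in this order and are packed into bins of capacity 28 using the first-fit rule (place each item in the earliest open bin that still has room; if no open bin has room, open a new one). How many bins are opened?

  18 → bin 1 (new)  [load 18/28]
  8 → bin 1  [load 26/28]
  22 → bin 2 (new)  [load 22/28]
  6 → bin 2  [load 28/28]
  11 → bin 3 (new)  [load 11/28]
  15 → bin 3  [load 26/28]
  11 → bin 4 (new)  [load 11/28]
  4 → bin 4  [load 15/28]
  13 → bin 4  [load 28/28]
  18 → bin 5 (new)  [load 18/28]
  17 → bin 6 (new)  [load 17/28]
  13 → bin 7 (new)  [load 13/28]
  7 → bin 5  [load 25/28]
7 bins opened.

7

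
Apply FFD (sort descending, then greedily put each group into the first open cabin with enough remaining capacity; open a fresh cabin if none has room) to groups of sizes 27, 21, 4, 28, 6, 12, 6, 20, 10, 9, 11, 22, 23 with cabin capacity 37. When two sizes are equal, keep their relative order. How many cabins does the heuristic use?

Sorted descending: 28, 27, 23, 22, 21, 20, 12, 11, 10, 9, 6, 6, 4.
  28 → cabin 1 (new)  [load 28/37]
  27 → cabin 2 (new)  [load 27/37]
  23 → cabin 3 (new)  [load 23/37]
  22 → cabin 4 (new)  [load 22/37]
  21 → cabin 5 (new)  [load 21/37]
  20 → cabin 6 (new)  [load 20/37]
  12 → cabin 3  [load 35/37]
  11 → cabin 4  [load 33/37]
  10 → cabin 2  [load 37/37]
  9 → cabin 1  [load 37/37]
  6 → cabin 5  [load 27/37]
  6 → cabin 5  [load 33/37]
  4 → cabin 4  [load 37/37]
6 cabins opened.

6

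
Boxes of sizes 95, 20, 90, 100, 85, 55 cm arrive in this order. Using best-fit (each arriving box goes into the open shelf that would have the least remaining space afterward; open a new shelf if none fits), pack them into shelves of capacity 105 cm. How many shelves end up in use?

  95 → shelf 1 (new)  [load 95/105]
  20 → shelf 2 (new)  [load 20/105]
  90 → shelf 3 (new)  [load 90/105]
  100 → shelf 4 (new)  [load 100/105]
  85 → shelf 2  [load 105/105]
  55 → shelf 5 (new)  [load 55/105]
5 shelves opened.

5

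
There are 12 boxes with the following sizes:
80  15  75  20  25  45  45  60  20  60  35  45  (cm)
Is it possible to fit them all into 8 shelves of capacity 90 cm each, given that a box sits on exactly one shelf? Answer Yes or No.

A valid assignment using 7 shelves:
  shelf 1: 80 = 80
  shelf 2: 75 + 15 = 90
  shelf 3: 60 + 25 = 85
  shelf 4: 60 + 20 = 80
  shelf 5: 45 + 45 = 90
  shelf 6: 45 + 35 = 80
  shelf 7: 20 = 20
That uses only 7 ≤ 8, so 8 shelves are enough.

Yes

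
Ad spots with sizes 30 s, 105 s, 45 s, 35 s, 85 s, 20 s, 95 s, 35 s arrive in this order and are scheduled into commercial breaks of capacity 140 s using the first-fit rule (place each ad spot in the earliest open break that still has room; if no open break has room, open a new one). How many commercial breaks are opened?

  30 → break 1 (new)  [load 30/140]
  105 → break 1  [load 135/140]
  45 → break 2 (new)  [load 45/140]
  35 → break 2  [load 80/140]
  85 → break 3 (new)  [load 85/140]
  20 → break 2  [load 100/140]
  95 → break 4 (new)  [load 95/140]
  35 → break 2  [load 135/140]
4 commercial breaks opened.

4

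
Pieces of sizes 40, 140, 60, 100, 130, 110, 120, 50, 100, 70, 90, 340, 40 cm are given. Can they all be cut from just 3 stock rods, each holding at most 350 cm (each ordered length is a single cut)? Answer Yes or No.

No

Total = 1390 cm; ⌈1390/350⌉ = 4.
At least 4 stock rods are required, but only 3 are allowed.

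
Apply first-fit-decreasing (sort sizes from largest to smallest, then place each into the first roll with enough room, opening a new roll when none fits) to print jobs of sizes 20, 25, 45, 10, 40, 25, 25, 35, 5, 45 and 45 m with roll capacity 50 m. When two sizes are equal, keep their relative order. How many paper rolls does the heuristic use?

Sorted descending: 45, 45, 45, 40, 35, 25, 25, 25, 20, 10, 5.
  45 → roll 1 (new)  [load 45/50]
  45 → roll 2 (new)  [load 45/50]
  45 → roll 3 (new)  [load 45/50]
  40 → roll 4 (new)  [load 40/50]
  35 → roll 5 (new)  [load 35/50]
  25 → roll 6 (new)  [load 25/50]
  25 → roll 6  [load 50/50]
  25 → roll 7 (new)  [load 25/50]
  20 → roll 7  [load 45/50]
  10 → roll 4  [load 50/50]
  5 → roll 1  [load 50/50]
7 paper rolls opened.

7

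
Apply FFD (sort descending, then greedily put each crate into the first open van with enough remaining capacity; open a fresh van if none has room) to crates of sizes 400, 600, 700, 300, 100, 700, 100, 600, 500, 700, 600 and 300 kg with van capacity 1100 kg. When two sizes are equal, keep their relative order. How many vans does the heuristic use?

Sorted descending: 700, 700, 700, 600, 600, 600, 500, 400, 300, 300, 100, 100.
  700 → van 1 (new)  [load 700/1100]
  700 → van 2 (new)  [load 700/1100]
  700 → van 3 (new)  [load 700/1100]
  600 → van 4 (new)  [load 600/1100]
  600 → van 5 (new)  [load 600/1100]
  600 → van 6 (new)  [load 600/1100]
  500 → van 4  [load 1100/1100]
  400 → van 1  [load 1100/1100]
  300 → van 2  [load 1000/1100]
  300 → van 3  [load 1000/1100]
  100 → van 2  [load 1100/1100]
  100 → van 3  [load 1100/1100]
6 vans opened.

6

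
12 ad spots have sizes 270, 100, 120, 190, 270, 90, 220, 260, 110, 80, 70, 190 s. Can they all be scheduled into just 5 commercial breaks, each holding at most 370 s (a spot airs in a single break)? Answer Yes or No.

No

Total = 1970 s; ⌈1970/370⌉ = 6.
At least 6 commercial breaks are required, but only 5 are allowed.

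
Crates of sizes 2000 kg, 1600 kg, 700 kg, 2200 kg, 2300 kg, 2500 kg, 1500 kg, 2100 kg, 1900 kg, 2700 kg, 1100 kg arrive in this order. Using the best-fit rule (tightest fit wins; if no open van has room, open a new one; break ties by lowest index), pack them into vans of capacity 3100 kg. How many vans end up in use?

  2000 → van 1 (new)  [load 2000/3100]
  1600 → van 2 (new)  [load 1600/3100]
  700 → van 1  [load 2700/3100]
  2200 → van 3 (new)  [load 2200/3100]
  2300 → van 4 (new)  [load 2300/3100]
  2500 → van 5 (new)  [load 2500/3100]
  1500 → van 2  [load 3100/3100]
  2100 → van 6 (new)  [load 2100/3100]
  1900 → van 7 (new)  [load 1900/3100]
  2700 → van 8 (new)  [load 2700/3100]
  1100 → van 7  [load 3000/3100]
8 vans opened.

8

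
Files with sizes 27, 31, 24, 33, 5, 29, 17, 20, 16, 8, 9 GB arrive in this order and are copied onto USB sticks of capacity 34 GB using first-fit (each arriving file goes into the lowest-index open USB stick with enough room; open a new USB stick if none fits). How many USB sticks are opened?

7

  27 → USB stick 1 (new)  [load 27/34]
  31 → USB stick 2 (new)  [load 31/34]
  24 → USB stick 3 (new)  [load 24/34]
  33 → USB stick 4 (new)  [load 33/34]
  5 → USB stick 1  [load 32/34]
  29 → USB stick 5 (new)  [load 29/34]
  17 → USB stick 6 (new)  [load 17/34]
  20 → USB stick 7 (new)  [load 20/34]
  16 → USB stick 6  [load 33/34]
  8 → USB stick 3  [load 32/34]
  9 → USB stick 7  [load 29/34]
7 USB sticks opened.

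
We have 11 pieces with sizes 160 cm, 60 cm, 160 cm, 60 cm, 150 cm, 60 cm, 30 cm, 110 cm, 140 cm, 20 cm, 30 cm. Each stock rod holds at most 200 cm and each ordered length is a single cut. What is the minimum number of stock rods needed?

6

Total = 160 + 160 + 150 + 140 + 110 + 60 + 60 + 60 + 30 + 30 + 20 = 980 cm.
Lower bound: ⌈980/200⌉ = 5 stock rods.
A packing using 6 stock rods:
  stock rod 1: 160 + 30 = 190
  stock rod 2: 160 + 30 = 190
  stock rod 3: 150 + 20 = 170
  stock rod 4: 140 + 60 = 200
  stock rod 5: 110 + 60 = 170
  stock rod 6: 60 = 60
No arrangement into 5 stock rods stays within capacity, so 6 is optimal.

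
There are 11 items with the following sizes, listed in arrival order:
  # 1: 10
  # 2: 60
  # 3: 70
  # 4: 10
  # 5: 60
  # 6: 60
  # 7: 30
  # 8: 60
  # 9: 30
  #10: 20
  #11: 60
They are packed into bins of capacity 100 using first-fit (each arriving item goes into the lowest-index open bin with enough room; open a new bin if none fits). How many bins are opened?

6

  10 → bin 1 (new)  [load 10/100]
  60 → bin 1  [load 70/100]
  70 → bin 2 (new)  [load 70/100]
  10 → bin 1  [load 80/100]
  60 → bin 3 (new)  [load 60/100]
  60 → bin 4 (new)  [load 60/100]
  30 → bin 2  [load 100/100]
  60 → bin 5 (new)  [load 60/100]
  30 → bin 3  [load 90/100]
  20 → bin 1  [load 100/100]
  60 → bin 6 (new)  [load 60/100]
6 bins opened.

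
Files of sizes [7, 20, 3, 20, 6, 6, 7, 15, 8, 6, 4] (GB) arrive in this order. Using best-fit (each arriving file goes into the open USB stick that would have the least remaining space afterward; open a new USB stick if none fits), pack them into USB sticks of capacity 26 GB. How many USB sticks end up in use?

5

  7 → USB stick 1 (new)  [load 7/26]
  20 → USB stick 2 (new)  [load 20/26]
  3 → USB stick 2  [load 23/26]
  20 → USB stick 3 (new)  [load 20/26]
  6 → USB stick 3  [load 26/26]
  6 → USB stick 1  [load 13/26]
  7 → USB stick 1  [load 20/26]
  15 → USB stick 4 (new)  [load 15/26]
  8 → USB stick 4  [load 23/26]
  6 → USB stick 1  [load 26/26]
  4 → USB stick 5 (new)  [load 4/26]
5 USB sticks opened.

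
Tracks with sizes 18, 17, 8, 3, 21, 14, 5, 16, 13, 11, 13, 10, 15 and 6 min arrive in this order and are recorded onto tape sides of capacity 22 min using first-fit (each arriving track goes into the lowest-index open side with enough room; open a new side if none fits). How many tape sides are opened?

  18 → side 1 (new)  [load 18/22]
  17 → side 2 (new)  [load 17/22]
  8 → side 3 (new)  [load 8/22]
  3 → side 1  [load 21/22]
  21 → side 4 (new)  [load 21/22]
  14 → side 3  [load 22/22]
  5 → side 2  [load 22/22]
  16 → side 5 (new)  [load 16/22]
  13 → side 6 (new)  [load 13/22]
  11 → side 7 (new)  [load 11/22]
  13 → side 8 (new)  [load 13/22]
  10 → side 7  [load 21/22]
  15 → side 9 (new)  [load 15/22]
  6 → side 5  [load 22/22]
9 tape sides opened.

9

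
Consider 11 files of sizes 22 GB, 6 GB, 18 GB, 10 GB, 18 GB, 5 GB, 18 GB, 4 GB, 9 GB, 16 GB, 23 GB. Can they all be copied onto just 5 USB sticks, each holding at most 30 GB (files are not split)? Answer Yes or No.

Total = 149 GB; ⌈149/30⌉ = 5.
6 files each exceed half the capacity and cannot share a USB stick, forcing at least 6 USB sticks.
At least 6 USB sticks are required, but only 5 are allowed.

No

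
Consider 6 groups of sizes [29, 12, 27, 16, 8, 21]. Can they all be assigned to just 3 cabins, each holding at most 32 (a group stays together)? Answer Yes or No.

No

Total = 113; ⌈113/32⌉ = 4.
At least 4 cabins are required, but only 3 are allowed.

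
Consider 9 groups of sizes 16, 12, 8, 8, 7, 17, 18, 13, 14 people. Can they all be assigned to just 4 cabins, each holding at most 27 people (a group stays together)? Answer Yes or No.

No

Total = 113 people; ⌈113/27⌉ = 5.
At least 5 cabins are required, but only 4 are allowed.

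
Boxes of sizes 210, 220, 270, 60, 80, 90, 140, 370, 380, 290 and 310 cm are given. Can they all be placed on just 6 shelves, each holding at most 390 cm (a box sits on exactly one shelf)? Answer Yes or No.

No

Total = 2420 cm; ⌈2420/390⌉ = 7.
At least 7 shelves are required, but only 6 are allowed.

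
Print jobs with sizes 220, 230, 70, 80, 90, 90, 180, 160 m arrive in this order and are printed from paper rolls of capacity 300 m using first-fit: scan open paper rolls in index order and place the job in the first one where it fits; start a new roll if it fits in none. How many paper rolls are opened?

5

  220 → roll 1 (new)  [load 220/300]
  230 → roll 2 (new)  [load 230/300]
  70 → roll 1  [load 290/300]
  80 → roll 3 (new)  [load 80/300]
  90 → roll 3  [load 170/300]
  90 → roll 3  [load 260/300]
  180 → roll 4 (new)  [load 180/300]
  160 → roll 5 (new)  [load 160/300]
5 paper rolls opened.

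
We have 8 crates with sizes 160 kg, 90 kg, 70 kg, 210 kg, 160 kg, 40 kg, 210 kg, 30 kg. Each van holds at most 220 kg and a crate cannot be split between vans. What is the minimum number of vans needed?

Total = 210 + 210 + 160 + 160 + 90 + 70 + 40 + 30 = 970 kg.
Lower bound: ⌈970/220⌉ = 5 vans.
A packing using 5 vans:
  van 1: 210 = 210
  van 2: 210 = 210
  van 3: 160 + 40 = 200
  van 4: 160 + 30 = 190
  van 5: 90 + 70 = 160
This matches the lower bound, so 5 is optimal.

5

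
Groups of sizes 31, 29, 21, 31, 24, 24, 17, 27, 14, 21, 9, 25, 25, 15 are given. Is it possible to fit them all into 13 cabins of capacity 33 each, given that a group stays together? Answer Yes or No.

Yes

A valid assignment using 12 cabins:
  cabin 1: 31 = 31
  cabin 2: 31 = 31
  cabin 3: 29 = 29
  cabin 4: 27 = 27
  cabin 5: 25 = 25
  cabin 6: 25 = 25
  cabin 7: 24 + 9 = 33
  cabin 8: 24 = 24
  cabin 9: 21 = 21
  cabin 10: 21 = 21
  cabin 11: 17 + 15 = 32
  cabin 12: 14 = 14
That uses only 12 ≤ 13, so 13 cabins are enough.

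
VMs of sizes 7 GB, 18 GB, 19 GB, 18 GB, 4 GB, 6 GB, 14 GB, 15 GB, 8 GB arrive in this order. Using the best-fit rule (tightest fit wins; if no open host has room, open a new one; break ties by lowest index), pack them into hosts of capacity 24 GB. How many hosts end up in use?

5

  7 → host 1 (new)  [load 7/24]
  18 → host 2 (new)  [load 18/24]
  19 → host 3 (new)  [load 19/24]
  18 → host 4 (new)  [load 18/24]
  4 → host 3  [load 23/24]
  6 → host 2  [load 24/24]
  14 → host 1  [load 21/24]
  15 → host 5 (new)  [load 15/24]
  8 → host 5  [load 23/24]
5 hosts opened.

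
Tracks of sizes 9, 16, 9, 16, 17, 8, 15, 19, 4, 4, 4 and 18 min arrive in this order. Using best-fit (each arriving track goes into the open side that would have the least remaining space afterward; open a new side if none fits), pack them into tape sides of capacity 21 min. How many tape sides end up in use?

  9 → side 1 (new)  [load 9/21]
  16 → side 2 (new)  [load 16/21]
  9 → side 1  [load 18/21]
  16 → side 3 (new)  [load 16/21]
  17 → side 4 (new)  [load 17/21]
  8 → side 5 (new)  [load 8/21]
  15 → side 6 (new)  [load 15/21]
  19 → side 7 (new)  [load 19/21]
  4 → side 4  [load 21/21]
  4 → side 2  [load 20/21]
  4 → side 3  [load 20/21]
  18 → side 8 (new)  [load 18/21]
8 tape sides opened.

8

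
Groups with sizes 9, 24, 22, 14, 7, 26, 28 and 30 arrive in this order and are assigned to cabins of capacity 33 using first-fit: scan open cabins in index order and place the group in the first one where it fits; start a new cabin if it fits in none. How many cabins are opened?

  9 → cabin 1 (new)  [load 9/33]
  24 → cabin 1  [load 33/33]
  22 → cabin 2 (new)  [load 22/33]
  14 → cabin 3 (new)  [load 14/33]
  7 → cabin 2  [load 29/33]
  26 → cabin 4 (new)  [load 26/33]
  28 → cabin 5 (new)  [load 28/33]
  30 → cabin 6 (new)  [load 30/33]
6 cabins opened.

6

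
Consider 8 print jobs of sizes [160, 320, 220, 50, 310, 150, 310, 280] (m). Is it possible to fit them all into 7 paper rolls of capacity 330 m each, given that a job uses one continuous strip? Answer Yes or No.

A valid assignment using 6 paper rolls:
  roll 1: 320 = 320
  roll 2: 310 = 310
  roll 3: 310 = 310
  roll 4: 280 + 50 = 330
  roll 5: 220 = 220
  roll 6: 160 + 150 = 310
That uses only 6 ≤ 7, so 7 paper rolls are enough.

Yes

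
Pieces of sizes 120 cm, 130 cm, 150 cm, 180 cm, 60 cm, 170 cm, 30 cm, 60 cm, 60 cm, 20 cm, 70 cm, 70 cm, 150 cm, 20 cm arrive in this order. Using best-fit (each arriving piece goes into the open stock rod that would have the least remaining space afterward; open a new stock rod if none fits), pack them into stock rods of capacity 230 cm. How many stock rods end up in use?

6

  120 → stock rod 1 (new)  [load 120/230]
  130 → stock rod 2 (new)  [load 130/230]
  150 → stock rod 3 (new)  [load 150/230]
  180 → stock rod 4 (new)  [load 180/230]
  60 → stock rod 3  [load 210/230]
  170 → stock rod 5 (new)  [load 170/230]
  30 → stock rod 4  [load 210/230]
  60 → stock rod 5  [load 230/230]
  60 → stock rod 2  [load 190/230]
  20 → stock rod 3  [load 230/230]
  70 → stock rod 1  [load 190/230]
  70 → stock rod 6 (new)  [load 70/230]
  150 → stock rod 6  [load 220/230]
  20 → stock rod 4  [load 230/230]
6 stock rods opened.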